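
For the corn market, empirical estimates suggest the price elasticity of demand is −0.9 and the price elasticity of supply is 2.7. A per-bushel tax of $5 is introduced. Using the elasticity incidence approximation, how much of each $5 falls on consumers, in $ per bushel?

Consumers bear ≈ $3.75 per bushel.

Incidence ratio: consumers' share ≈ εs / (εs + |εd|) = 2.7 / (2.7 + 0.9) = 0.75.
So consumers bear ≈ 0.75 × $5 = $3.75; sellers bear $1.25.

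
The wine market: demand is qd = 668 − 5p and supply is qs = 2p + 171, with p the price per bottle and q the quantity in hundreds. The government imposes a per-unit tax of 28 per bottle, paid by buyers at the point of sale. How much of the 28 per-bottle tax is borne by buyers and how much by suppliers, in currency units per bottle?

Buyers bear 8 per bottle; suppliers bear 20 per bottle.

Without the tax, 668 − 5p = 2p + 171 gives 7p = 497, so p* = 71 and q* = 313.
With the tax collected from buyers, demand (in seller-price terms) shifts: qd = 668 − 5(p + 28).
New equilibrium: buyers pay 79, suppliers receive 51, q = 273. (Wedge: pb − ps = 28.)
Burden on buyers: 8; on suppliers: 20. (They sum to 28.)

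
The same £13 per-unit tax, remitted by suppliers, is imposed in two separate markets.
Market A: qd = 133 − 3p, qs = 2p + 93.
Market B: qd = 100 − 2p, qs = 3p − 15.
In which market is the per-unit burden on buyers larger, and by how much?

Market A: pre-tax p* = £8, q* = 109; post-tax q = 93.4; per-unit burden on buyers = £5.2.
Market B: pre-tax p* = £23, q* = 54; post-tax q = 38.4; per-unit burden on buyers = £7.8.
Difference: £5.2 vs £7.8 → market B is larger by £2.6.

Market B, by £2.6.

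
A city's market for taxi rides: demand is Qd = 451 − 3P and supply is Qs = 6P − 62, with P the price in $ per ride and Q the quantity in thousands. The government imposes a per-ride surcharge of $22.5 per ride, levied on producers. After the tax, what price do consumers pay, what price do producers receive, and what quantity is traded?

Consumers pay $72; producers receive $49.5; quantity = 235.

Before the tax: set 451 − 3P = 6P − 62 → P* = $57, Q* = 280.
With the tax collected from producers, supply shifts: Qs = 6(P − 22.5) − 62.
Solving gives Q = 235 with consumers paying $72 and producers receiving $49.5 (the $22.5 wedge).
The less price-elastic side of the market bears the larger share of a per-unit tax.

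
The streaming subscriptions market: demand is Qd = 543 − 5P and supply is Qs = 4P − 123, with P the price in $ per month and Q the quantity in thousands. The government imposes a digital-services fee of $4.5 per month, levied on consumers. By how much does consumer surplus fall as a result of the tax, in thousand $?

Without the tax, 543 − 5P = 4P − 123 gives 9P = 666, so P* = $74 and Q* = 173.
With the tax collected from consumers, demand (in seller-price terms) shifts: Qd = 543 − 5(P + 4.5).
Solving gives Q = 163 with consumers paying $76 and sellers receiving $71.5 (the $4.5 wedge).
ΔCS is the trapezoid between Q = 163 and Q = 173 of height $2: ½ · (173 + 163) · 2 = $336.

Consumer surplus falls by $336 thousand.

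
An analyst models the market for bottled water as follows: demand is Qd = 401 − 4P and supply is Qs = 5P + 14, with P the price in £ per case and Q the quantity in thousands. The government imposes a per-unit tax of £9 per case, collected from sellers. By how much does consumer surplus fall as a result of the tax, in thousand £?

Consumer surplus falls by £1095 thousand.

Before the tax: set 401 − 4P = 5P + 14 → P* = £43, Q* = 229.
With the tax collected from sellers, supply shifts: Qs = 5(P − 9) + 14.
Solving gives Q = 209 with consumers paying £48 and sellers receiving £39 (the £9 wedge).
ΔCS is the trapezoid between Q = 209 and Q = 229 of height £5: ½ · (229 + 209) · 5 = £1095.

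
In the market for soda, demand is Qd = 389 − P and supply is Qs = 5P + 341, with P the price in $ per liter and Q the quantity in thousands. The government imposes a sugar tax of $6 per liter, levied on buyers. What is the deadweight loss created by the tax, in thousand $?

Deadweight loss = $15 thousand.

Without the tax, 389 − P = 5P + 341 gives 6P = 48, so P* = $8 and Q* = 381.
With the tax collected from buyers, demand (in seller-price terms) shifts: Qd = 389 − (P + 6).
Solving gives Q = 376 with buyers paying $13 and producers receiving $7 (the $6 wedge).
Quantity falls by |ΔQ| = |381 − 376| = 5.
DWL = ½ · t · |ΔQ| = ½ · 6 · 5 = $15.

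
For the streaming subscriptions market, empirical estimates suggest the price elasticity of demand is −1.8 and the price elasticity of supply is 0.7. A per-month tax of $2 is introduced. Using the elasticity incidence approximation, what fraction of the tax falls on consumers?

Consumers' share ≈ 0.28.

Incidence ratio: consumers' share ≈ εs / (εs + |εd|) = 0.7 / (0.7 + 1.8) = 0.28.
Supply is the less elastic side, so consumers bear the smaller share.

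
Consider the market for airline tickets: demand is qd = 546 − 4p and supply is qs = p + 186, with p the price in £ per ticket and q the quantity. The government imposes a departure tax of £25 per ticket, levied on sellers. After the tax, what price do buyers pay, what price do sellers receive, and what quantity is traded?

Buyers pay £77; sellers receive £52; quantity = 238.

Before the tax: set 546 − 4p = p + 186 → p* = £72, q* = 258.
With the tax collected from sellers, supply shifts: qs = (p − 25) + 186.
Solving gives q = 238 with buyers paying £77 and sellers receiving £52 (the £25 wedge).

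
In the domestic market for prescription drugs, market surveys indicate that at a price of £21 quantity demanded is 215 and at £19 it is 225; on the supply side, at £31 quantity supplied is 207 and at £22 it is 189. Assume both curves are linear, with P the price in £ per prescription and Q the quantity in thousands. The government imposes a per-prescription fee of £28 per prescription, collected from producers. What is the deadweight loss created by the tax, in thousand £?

Deadweight loss = £560 thousand.

Demand slope: (225 − 215)/(19 − 21) = -5, so Qd = 320 − 5P.
Supply slope: (189 − 207)/(22 − 31) = 2, so Qs = 2P + 145.
Before the tax: set 320 − 5P = 2P + 145 → P* = £25, Q* = 195.
With the tax collected from producers, supply shifts: Qs = 2(P − 28) + 145.
New equilibrium: buyers pay £33, producers receive £5, Q = 155. (Wedge: Pb − Ps = 28.)
Quantity falls by |ΔQ| = |195 − 155| = 40.
DWL = ½ · t · |ΔQ| = ½ · 28 · 40 = £560.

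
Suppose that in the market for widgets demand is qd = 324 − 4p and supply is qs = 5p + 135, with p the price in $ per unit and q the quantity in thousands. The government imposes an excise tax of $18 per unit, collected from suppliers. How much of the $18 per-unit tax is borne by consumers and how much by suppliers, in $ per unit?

Consumers bear $10 per unit; suppliers bear $8 per unit.

Without the tax, 324 − 4p = 5p + 135 gives 9p = 189, so p* = $21 and q* = 240.
With the tax collected from suppliers, supply shifts: qs = 5(p − 18) + 135.
Solving gives q = 200 with consumers paying $31 and suppliers receiving $13 (the $18 wedge).
Burden on consumers: $10; on suppliers: $8. (They sum to $18.)
The less price-elastic side of the market bears the larger share of a per-unit tax.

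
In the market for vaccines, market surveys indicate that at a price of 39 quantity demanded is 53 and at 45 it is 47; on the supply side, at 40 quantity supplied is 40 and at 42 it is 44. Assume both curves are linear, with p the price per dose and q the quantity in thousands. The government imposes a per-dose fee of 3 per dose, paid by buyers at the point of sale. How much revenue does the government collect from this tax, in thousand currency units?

Tax revenue = 138 thousand.

Demand slope: (47 − 53)/(45 − 39) = -1, so qd = 92 − p.
Supply slope: (44 − 40)/(42 − 40) = 2, so qs = 2p − 40.
Before the tax: set 92 − p = 2p − 40 → p* = 44, q* = 48.
With the tax collected from buyers, demand (in seller-price terms) shifts: qd = 92 − (p + 3).
New equilibrium: buyers pay 46, sellers receive 43, q = 46. (Wedge: pb − ps = 3.)
Revenue = t · Q = 3 · 46 = 138.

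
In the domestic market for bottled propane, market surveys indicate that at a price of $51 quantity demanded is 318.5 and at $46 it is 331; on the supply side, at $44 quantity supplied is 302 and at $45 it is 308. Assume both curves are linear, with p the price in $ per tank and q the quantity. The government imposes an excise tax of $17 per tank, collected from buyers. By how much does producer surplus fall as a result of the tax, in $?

Demand slope: (331 − 318.5)/(46 − 51) = -2.5, so qd = 446 − 2.5p.
Supply slope: (308 − 302)/(45 − 44) = 6, so qs = 6p + 38.
Without the tax, 446 − 2.5p = 6p + 38 gives 8.5p = 408, so p* = $48 and q* = 326.
With the tax collected from buyers, demand (in seller-price terms) shifts: qd = 446 − 2.5(p + 17).
New equilibrium: buyers pay $60, producers receive $43, q = 296. (Wedge: pb − ps = 17.)
ΔPS is the trapezoid between Q = 296 and Q = 326 of height $5: ½ · (326 + 296) · 5 = $1555.

Producer surplus falls by $1555.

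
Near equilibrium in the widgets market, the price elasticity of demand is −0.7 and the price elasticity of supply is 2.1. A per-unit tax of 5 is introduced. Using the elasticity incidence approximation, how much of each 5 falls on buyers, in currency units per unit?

Buyers bear ≈ 3.75 per unit.

Incidence ratio: buyers' share ≈ εs / (εs + |εd|) = 2.1 / (2.1 + 0.7) = 0.75.
So buyers bear ≈ 0.75 × 5 = 3.75; suppliers bear 1.25.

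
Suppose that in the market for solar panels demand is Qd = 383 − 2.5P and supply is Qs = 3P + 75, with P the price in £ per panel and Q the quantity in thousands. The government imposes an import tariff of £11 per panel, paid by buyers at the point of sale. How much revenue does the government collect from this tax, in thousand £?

Without the tax, 383 − 2.5P = 3P + 75 gives 5.5P = 308, so P* = £56 and Q* = 243.
With the tax collected from buyers, demand (in seller-price terms) shifts: Qd = 383 − 2.5(P + 11).
Solving gives Q = 228 with buyers paying £62 and producers receiving £51 (the £11 wedge).
Revenue = t · Q = 11 · 228 = £2508.

Tax revenue = £2508 thousand.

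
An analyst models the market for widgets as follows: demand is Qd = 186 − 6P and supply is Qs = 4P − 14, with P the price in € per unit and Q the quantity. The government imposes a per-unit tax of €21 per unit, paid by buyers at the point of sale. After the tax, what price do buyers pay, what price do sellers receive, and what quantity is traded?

Buyers pay €28.4; sellers receive €7.4; quantity = 15.6.

Without the tax, 186 − 6P = 4P − 14 gives 10P = 200, so P* = €20 and Q* = 66.
With the tax collected from buyers, demand (in seller-price terms) shifts: Qd = 186 − 6(P + 21).
New equilibrium: buyers pay €28.4, sellers receive €7.4, Q = 15.6. (Wedge: Pb − Ps = 21.)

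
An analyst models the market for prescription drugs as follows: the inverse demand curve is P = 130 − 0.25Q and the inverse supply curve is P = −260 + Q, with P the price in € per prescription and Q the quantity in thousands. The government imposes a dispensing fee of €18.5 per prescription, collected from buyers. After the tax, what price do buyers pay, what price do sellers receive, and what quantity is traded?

Rewrite in direct form: Qd = 520 − 4P and Qs = P + 260.
Without the tax, 520 − 4P = P + 260 gives 5P = 260, so P* = €52 and Q* = 312.
With the tax collected from buyers, demand (in seller-price terms) shifts: Qd = 520 − 4(P + 18.5).
Solving gives Q = 297.2 with buyers paying €55.7 and sellers receiving €37.2 (the €18.5 wedge).
The less price-elastic side of the market bears the larger share of a per-unit tax.

Buyers pay €55.7; sellers receive €37.2; quantity = 297.2.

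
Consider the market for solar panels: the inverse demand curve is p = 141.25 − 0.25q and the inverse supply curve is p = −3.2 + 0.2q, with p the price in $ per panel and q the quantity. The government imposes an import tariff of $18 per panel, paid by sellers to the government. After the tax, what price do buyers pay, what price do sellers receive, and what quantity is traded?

Buyers pay $71; sellers receive $53; quantity = 281.

Inverting to q(p) form: qd = 565 − 4p; qs = 5p + 16.
Without the tax, 565 − 4p = 5p + 16 gives 9p = 549, so p* = $61 and q* = 321.
With the tax collected from sellers, supply shifts: qs = 5(p − 18) + 16.
New equilibrium: buyers pay $71, sellers receive $53, q = 281. (Wedge: pb − ps = 18.)
The less price-elastic side of the market bears the larger share of a per-unit tax.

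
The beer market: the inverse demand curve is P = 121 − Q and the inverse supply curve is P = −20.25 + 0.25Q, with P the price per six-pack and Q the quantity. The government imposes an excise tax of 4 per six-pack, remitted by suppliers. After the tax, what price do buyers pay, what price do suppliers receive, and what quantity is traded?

Inverting to Q(P) form: Qd = 121 − P; Qs = 4P + 81.
Without the tax, 121 − P = 4P + 81 gives 5P = 40, so P* = 8 and Q* = 113.
With the tax collected from suppliers, supply shifts: Qs = 4(P − 4) + 81.
Solving gives Q = 109.8 with buyers paying 11.2 and suppliers receiving 7.2 (the 4 wedge).
The less price-elastic side of the market bears the larger share of a per-unit tax.

Buyers pay 11.2; suppliers receive 7.2; quantity = 109.8.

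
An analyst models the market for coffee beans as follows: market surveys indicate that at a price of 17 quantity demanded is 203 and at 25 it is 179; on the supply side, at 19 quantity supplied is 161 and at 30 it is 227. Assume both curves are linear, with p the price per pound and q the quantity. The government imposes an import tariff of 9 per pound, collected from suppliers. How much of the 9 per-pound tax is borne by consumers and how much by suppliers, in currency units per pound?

Consumers bear 6 per pound; suppliers bear 3 per pound.

Demand slope: (179 − 203)/(25 − 17) = -3, so qd = 254 − 3p.
Supply slope: (227 − 161)/(30 − 19) = 6, so qs = 6p + 47.
Before the tax: set 254 − 3p = 6p + 47 → p* = 23, q* = 185.
With the tax collected from suppliers, supply shifts: qs = 6(p − 9) + 47.
New equilibrium: consumers pay 29, suppliers receive 20, q = 167. (Wedge: pb − ps = 9.)
Burden on consumers: 6; on suppliers: 3. (They sum to 9.)
The less price-elastic side of the market bears the larger share of a per-unit tax.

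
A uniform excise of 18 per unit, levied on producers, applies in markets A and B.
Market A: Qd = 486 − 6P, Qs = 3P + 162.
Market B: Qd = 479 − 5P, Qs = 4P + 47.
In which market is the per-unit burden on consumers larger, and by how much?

Market B, by 2.

Market A: pre-tax P* = 36, Q* = 270; post-tax Q = 234; per-unit burden on consumers = 6.
Market B: pre-tax P* = 48, Q* = 239; post-tax Q = 199; per-unit burden on consumers = 8.
Difference: 6 vs 8 → market B is larger by 2.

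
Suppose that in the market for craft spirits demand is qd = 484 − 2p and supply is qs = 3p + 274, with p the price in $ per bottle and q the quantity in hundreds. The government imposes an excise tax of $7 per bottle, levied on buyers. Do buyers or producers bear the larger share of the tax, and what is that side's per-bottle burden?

Buyers bear the larger share: $4.2 per bottle.

Before the tax: set 484 − 2p = 3p + 274 → p* = $42, q* = 400.
With the tax collected from buyers, demand (in seller-price terms) shifts: qd = 484 − 2(p + 7).
New equilibrium: buyers pay $46.2, producers receive $39.2, q = 391.6. (Wedge: pb − ps = 7.)
Per-bottle burden: buyers $4.2, producers $2.8.
Buyers take the larger share because demand is less price-elastic here (demand slope 2 vs supply slope 3).
The less price-elastic side of the market bears the larger share of a per-unit tax.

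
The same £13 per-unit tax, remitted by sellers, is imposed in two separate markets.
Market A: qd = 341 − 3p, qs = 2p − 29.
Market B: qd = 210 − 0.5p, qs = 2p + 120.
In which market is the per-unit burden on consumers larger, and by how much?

Market A: pre-tax p* = £74, q* = 119; post-tax q = 103.4; per-unit burden on consumers = £5.2.
Market B: pre-tax p* = £36, q* = 192; post-tax q = 186.8; per-unit burden on consumers = £10.4.
Difference: £5.2 vs £10.4 → market B is larger by £5.2.

Market B, by £5.2.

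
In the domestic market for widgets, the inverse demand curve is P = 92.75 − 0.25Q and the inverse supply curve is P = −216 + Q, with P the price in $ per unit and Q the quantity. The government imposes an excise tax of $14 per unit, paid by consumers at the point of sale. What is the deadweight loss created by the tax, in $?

Deadweight loss = $78.4.

Inverting to Q(P) form: Qd = 371 − 4P; Qs = P + 216.
Before the tax: set 371 − 4P = P + 216 → P* = $31, Q* = 247.
With the tax collected from consumers, demand (in seller-price terms) shifts: Qd = 371 − 4(P + 14).
Solving gives Q = 235.8 with consumers paying $33.8 and sellers receiving $19.8 (the $14 wedge).
Quantity falls by |ΔQ| = |247 − 235.8| = 11.2.
DWL = ½ · t · |ΔQ| = ½ · 14 · 11.2 = $78.4.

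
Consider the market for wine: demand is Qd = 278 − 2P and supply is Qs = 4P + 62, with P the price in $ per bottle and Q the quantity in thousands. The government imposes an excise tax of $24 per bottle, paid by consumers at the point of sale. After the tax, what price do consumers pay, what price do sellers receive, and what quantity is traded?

Consumers pay $52; sellers receive $28; quantity = 174.

Without the tax, 278 − 2P = 4P + 62 gives 6P = 216, so P* = $36 and Q* = 206.
With the tax collected from consumers, demand (in seller-price terms) shifts: Qd = 278 − 2(P + 24).
Solving gives Q = 174 with consumers paying $52 and sellers receiving $28 (the $24 wedge).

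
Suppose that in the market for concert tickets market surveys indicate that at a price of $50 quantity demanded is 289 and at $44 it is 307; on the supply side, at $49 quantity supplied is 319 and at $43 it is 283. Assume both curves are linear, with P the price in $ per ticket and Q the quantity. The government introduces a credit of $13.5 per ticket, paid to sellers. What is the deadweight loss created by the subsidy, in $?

Deadweight loss = $182.25.

Demand slope: (307 − 289)/(44 − 50) = -3, so Qd = 439 − 3P.
Supply slope: (283 − 319)/(43 − 49) = 6, so Qs = 6P + 25.
Without the subsidy, 439 − 3P = 6P + 25 gives 9P = 414, so P* = $46 and Q* = 301.
With a per-unit subsidy paid to sellers, each receives P + 13.5 per unit sold, so supply becomes Qs = 6(P + 13.5) + 25.
New equilibrium: buyers pay $37, sellers receive $50.5, Q = 328. (Wedge: Pb − Ps = −13.5.)
Quantity rises by |ΔQ| = |301 − 328| = 27.
DWL = ½ · t · |ΔQ| = ½ · 13.5 · 27 = $182.25.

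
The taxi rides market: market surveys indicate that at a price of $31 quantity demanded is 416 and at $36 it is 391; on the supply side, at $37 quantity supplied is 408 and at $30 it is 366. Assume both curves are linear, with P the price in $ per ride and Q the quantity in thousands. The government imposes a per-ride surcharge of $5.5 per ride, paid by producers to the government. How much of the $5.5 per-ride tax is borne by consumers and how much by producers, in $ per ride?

Consumers bear $3 per ride; producers bear $2.5 per ride.

Demand slope: (391 − 416)/(36 − 31) = -5, so Qd = 571 − 5P.
Supply slope: (366 − 408)/(30 − 37) = 6, so Qs = 6P + 186.
Without the tax, 571 − 5P = 6P + 186 gives 11P = 385, so P* = $35 and Q* = 396.
With the tax collected from producers, supply shifts: Qs = 6(P − 5.5) + 186.
Solving gives Q = 381 with consumers paying $38 and producers receiving $32.5 (the $5.5 wedge).
Burden on consumers: $3; on producers: $2.5. (They sum to $5.5.)
The less price-elastic side of the market bears the larger share of a per-unit tax.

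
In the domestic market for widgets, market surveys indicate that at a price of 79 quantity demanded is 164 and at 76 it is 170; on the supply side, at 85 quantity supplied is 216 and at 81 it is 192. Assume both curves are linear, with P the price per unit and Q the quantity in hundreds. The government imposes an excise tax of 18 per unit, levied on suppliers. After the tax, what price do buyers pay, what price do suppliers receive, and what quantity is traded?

Buyers pay 90.5; suppliers receive 72.5; quantity = 141.

Demand slope: (170 − 164)/(76 − 79) = -2, so Qd = 322 − 2P.
Supply slope: (192 − 216)/(81 − 85) = 6, so Qs = 6P − 294.
Without the tax, 322 − 2P = 6P − 294 gives 8P = 616, so P* = 77 and Q* = 168.
With the tax collected from suppliers, supply shifts: Qs = 6(P − 18) − 294.
Solving gives Q = 141 with buyers paying 90.5 and suppliers receiving 72.5 (the 18 wedge).
The less price-elastic side of the market bears the larger share of a per-unit tax.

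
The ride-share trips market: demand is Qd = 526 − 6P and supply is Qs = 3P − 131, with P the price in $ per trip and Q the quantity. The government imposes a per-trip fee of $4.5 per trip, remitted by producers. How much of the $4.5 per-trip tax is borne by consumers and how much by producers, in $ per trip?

Without the tax, 526 − 6P = 3P − 131 gives 9P = 657, so P* = $73 and Q* = 88.
With the tax collected from producers, supply shifts: Qs = 3(P − 4.5) − 131.
New equilibrium: consumers pay $74.5, producers receive $70, Q = 79. (Wedge: Pb − Ps = 4.5.)
Burden on consumers: $1.5; on producers: $3. (They sum to $4.5.)

Consumers bear $1.5 per trip; producers bear $3 per trip.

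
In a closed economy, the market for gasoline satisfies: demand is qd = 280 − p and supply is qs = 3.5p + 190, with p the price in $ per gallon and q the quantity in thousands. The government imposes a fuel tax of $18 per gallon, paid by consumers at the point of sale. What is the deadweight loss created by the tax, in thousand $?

Deadweight loss = $126 thousand.

Without the tax, 280 − p = 3.5p + 190 gives 4.5p = 90, so p* = $20 and q* = 260.
With the tax collected from consumers, demand (in seller-price terms) shifts: qd = 280 − (p + 18).
New equilibrium: consumers pay $34, sellers receive $16, q = 246. (Wedge: pb − ps = 18.)
Quantity falls by |ΔQ| = |260 − 246| = 14.
DWL = ½ · t · |ΔQ| = ½ · 18 · 14 = $126.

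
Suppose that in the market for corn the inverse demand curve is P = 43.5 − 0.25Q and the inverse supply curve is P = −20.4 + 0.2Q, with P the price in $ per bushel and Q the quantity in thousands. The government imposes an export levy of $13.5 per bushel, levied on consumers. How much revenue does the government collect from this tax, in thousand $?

Tax revenue = $1512 thousand.

Rewrite in direct form: Qd = 174 − 4P and Qs = 5P + 102.
Without the tax, 174 − 4P = 5P + 102 gives 9P = 72, so P* = $8 and Q* = 142.
With the tax collected from consumers, demand (in seller-price terms) shifts: Qd = 174 − 4(P + 13.5).
New equilibrium: consumers pay $15.5, suppliers receive $2, Q = 112. (Wedge: Pb − Ps = 13.5.)
Revenue = t · Q = 13.5 · 112 = $1512.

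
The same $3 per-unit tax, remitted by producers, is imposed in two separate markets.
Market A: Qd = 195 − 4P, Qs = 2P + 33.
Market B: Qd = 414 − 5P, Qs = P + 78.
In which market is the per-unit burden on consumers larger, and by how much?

Market A: pre-tax P* = $27, Q* = 87; post-tax Q = 83; per-unit burden on consumers = $1.
Market B: pre-tax P* = $56, Q* = 134; post-tax Q = 131.5; per-unit burden on consumers = $0.5.
Difference: $1 vs $0.5 → market A is larger by $0.5.

Market A, by $0.5.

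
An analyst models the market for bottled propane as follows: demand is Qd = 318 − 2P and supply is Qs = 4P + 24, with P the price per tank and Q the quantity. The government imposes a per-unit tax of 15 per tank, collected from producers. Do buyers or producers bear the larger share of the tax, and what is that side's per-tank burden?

Buyers bear the larger share: 10 per tank.

Without the tax, 318 − 2P = 4P + 24 gives 6P = 294, so P* = 49 and Q* = 220.
With the tax collected from producers, supply shifts: Qs = 4(P − 15) + 24.
New equilibrium: buyers pay 59, producers receive 44, Q = 200. (Wedge: Pb − Ps = 15.)
Per-tank burden: buyers 10, producers 5.
Buyers take the larger share because demand is less price-elastic here (demand slope 2 vs supply slope 4).
The less price-elastic side of the market bears the larger share of a per-unit tax.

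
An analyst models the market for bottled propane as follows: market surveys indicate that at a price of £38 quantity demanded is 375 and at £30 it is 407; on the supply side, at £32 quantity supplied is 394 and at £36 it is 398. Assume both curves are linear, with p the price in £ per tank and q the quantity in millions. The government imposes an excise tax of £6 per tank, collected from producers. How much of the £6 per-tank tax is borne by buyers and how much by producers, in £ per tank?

Buyers bear £1.2 per tank; producers bear £4.8 per tank.

Demand slope: (407 − 375)/(30 − 38) = -4, so qd = 527 − 4p.
Supply slope: (398 − 394)/(36 − 32) = 1, so qs = p + 362.
Without the tax, 527 − 4p = p + 362 gives 5p = 165, so p* = £33 and q* = 395.
With the tax collected from producers, supply shifts: qs = (p − 6) + 362.
Solving gives q = 390.2 with buyers paying £34.2 and producers receiving £28.2 (the £6 wedge).
Burden on buyers: £1.2; on producers: £4.8. (They sum to £6.)
The less price-elastic side of the market bears the larger share of a per-unit tax.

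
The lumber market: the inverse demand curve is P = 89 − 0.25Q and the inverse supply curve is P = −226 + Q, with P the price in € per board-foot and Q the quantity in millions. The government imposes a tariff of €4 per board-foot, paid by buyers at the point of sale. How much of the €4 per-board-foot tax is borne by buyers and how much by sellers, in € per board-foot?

Rewrite in direct form: Qd = 356 − 4P and Qs = P + 226.
Before the tax: set 356 − 4P = P + 226 → P* = €26, Q* = 252.
With the tax collected from buyers, demand (in seller-price terms) shifts: Qd = 356 − 4(P + 4).
New equilibrium: buyers pay €26.8, sellers receive €22.8, Q = 248.8. (Wedge: Pb − Ps = 4.)
Burden on buyers: €0.8; on sellers: €3.2. (They sum to €4.)
The less price-elastic side of the market bears the larger share of a per-unit tax.

Buyers bear €0.8 per board-foot; sellers bear €3.2 per board-foot.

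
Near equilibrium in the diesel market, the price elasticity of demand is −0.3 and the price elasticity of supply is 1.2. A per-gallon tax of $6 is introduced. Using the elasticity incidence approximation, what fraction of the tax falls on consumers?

Incidence ratio: consumers' share ≈ εs / (εs + |εd|) = 1.2 / (1.2 + 0.3) = 0.8.
Supply is the more elastic side, so consumers bear the larger share.

Consumers' share ≈ 0.8.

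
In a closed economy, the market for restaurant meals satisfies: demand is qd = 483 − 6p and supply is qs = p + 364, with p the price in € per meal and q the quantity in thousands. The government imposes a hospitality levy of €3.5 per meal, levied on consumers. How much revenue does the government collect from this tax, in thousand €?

Before the tax: set 483 − 6p = p + 364 → p* = €17, q* = 381.
With the tax collected from consumers, demand (in seller-price terms) shifts: qd = 483 − 6(p + 3.5).
Solving gives q = 378 with consumers paying €17.5 and producers receiving €14 (the €3.5 wedge).
Revenue = t · Q = 3.5 · 378 = €1323.

Tax revenue = €1323 thousand.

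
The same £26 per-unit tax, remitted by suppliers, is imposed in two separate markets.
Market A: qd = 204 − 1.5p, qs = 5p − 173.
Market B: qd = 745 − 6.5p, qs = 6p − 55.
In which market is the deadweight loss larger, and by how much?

Market A: pre-tax p* = £58, q* = 117; post-tax q = 87; deadweight loss = £390.
Market B: pre-tax p* = £64, q* = 329; post-tax q = 247.88; deadweight loss = £1054.56.
Difference: £390 vs £1054.56 → market B is larger by £664.56.

Market B, by £664.56.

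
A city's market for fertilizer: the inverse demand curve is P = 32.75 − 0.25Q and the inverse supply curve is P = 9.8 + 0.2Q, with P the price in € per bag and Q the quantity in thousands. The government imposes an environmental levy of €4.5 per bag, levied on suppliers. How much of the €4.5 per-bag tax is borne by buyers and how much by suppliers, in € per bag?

Rewrite in direct form: Qd = 131 − 4P and Qs = 5P − 49.
Without the tax, 131 − 4P = 5P − 49 gives 9P = 180, so P* = €20 and Q* = 51.
With the tax collected from suppliers, supply shifts: Qs = 5(P − 4.5) − 49.
New equilibrium: buyers pay €22.5, suppliers receive €18, Q = 41. (Wedge: Pb − Ps = 4.5.)
Burden on buyers: €2.5; on suppliers: €2. (They sum to €4.5.)
The less price-elastic side of the market bears the larger share of a per-unit tax.

Buyers bear €2.5 per bag; suppliers bear €2 per bag.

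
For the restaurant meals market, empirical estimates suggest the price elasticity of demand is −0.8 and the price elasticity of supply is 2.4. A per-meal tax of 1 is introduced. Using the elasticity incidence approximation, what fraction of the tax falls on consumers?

Incidence ratio: consumers' share ≈ εs / (εs + |εd|) = 2.4 / (2.4 + 0.8) = 0.75.
Supply is the more elastic side, so consumers bear the larger share.

Consumers' share ≈ 0.75.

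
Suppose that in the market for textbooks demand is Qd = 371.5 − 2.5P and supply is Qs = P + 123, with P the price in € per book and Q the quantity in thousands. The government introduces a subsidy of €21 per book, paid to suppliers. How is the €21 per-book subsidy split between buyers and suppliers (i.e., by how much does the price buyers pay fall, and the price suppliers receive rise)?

Buyers gain €6 per book; suppliers gain €15 per book.

Without the subsidy, 371.5 − 2.5P = P + 123 gives 3.5P = 248.5, so P* = €71 and Q* = 194.
With a per-unit subsidy paid to suppliers, each receives P + 21 per unit sold, so supply becomes Qs = (P + 21) + 123.
Solving gives Q = 209 with buyers paying €65 and suppliers receiving €86 (the €21 wedge).
Gain to buyers: €6; to suppliers: €15. (They sum to €21.)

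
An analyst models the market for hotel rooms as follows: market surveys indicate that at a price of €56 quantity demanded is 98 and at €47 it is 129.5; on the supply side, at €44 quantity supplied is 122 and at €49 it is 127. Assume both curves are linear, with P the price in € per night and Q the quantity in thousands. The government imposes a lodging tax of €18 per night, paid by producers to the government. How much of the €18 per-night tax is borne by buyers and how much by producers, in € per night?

Buyers bear €4 per night; producers bear €14 per night.

Demand slope: (129.5 − 98)/(47 − 56) = -3.5, so Qd = 294 − 3.5P.
Supply slope: (127 − 122)/(49 − 44) = 1, so Qs = P + 78.
Before the tax: set 294 − 3.5P = P + 78 → P* = €48, Q* = 126.
With the tax collected from producers, supply shifts: Qs = (P − 18) + 78.
New equilibrium: buyers pay €52, producers receive €34, Q = 112. (Wedge: Pb − Ps = 18.)
Burden on buyers: €4; on producers: €14. (They sum to €18.)
The less price-elastic side of the market bears the larger share of a per-unit tax.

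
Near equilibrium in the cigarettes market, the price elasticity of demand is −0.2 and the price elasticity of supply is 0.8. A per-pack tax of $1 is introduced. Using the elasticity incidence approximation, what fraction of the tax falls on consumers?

Incidence ratio: consumers' share ≈ εs / (εs + |εd|) = 0.8 / (0.8 + 0.2) = 0.8.
Supply is the more elastic side, so consumers bear the larger share.

Consumers' share ≈ 0.8.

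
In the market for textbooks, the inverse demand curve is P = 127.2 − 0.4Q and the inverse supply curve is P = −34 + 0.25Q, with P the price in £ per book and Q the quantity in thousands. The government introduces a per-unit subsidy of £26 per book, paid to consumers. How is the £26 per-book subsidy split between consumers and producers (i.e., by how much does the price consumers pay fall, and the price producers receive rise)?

Consumers gain £16 per book; producers gain £10 per book.

Inverting to Q(P) form: Qd = 318 − 2.5P; Qs = 4P + 136.
Before the subsidy: set 318 − 2.5P = 4P + 136 → P* = £28, Q* = 248.
With a per-unit subsidy paid to consumers, each effectively pays P − 26, so demand becomes Qd = 318 − 2.5(P − 26).
New equilibrium: consumers pay £12, producers receive £38, Q = 288. (Wedge: Pb − Ps = −26.)
Gain to consumers: £16; to producers: £10. (They sum to £26.)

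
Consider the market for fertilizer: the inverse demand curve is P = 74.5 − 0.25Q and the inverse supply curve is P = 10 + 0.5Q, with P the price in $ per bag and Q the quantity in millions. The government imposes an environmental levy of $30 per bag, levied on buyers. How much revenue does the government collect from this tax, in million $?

Inverting to Q(P) form: Qd = 298 − 4P; Qs = 2P − 20.
Before the tax: set 298 − 4P = 2P − 20 → P* = $53, Q* = 86.
With the tax collected from buyers, demand (in seller-price terms) shifts: Qd = 298 − 4(P + 30).
Solving gives Q = 46 with buyers paying $63 and producers receiving $33 (the $30 wedge).
Revenue = t · Q = 30 · 46 = $1380.

Tax revenue = $1380 million.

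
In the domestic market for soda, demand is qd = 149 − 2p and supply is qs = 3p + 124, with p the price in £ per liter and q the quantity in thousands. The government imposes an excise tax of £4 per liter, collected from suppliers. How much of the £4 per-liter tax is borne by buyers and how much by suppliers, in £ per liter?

Without the tax, 149 − 2p = 3p + 124 gives 5p = 25, so p* = £5 and q* = 139.
With the tax collected from suppliers, supply shifts: qs = 3(p − 4) + 124.
Solving gives q = 134.2 with buyers paying £7.4 and suppliers receiving £3.4 (the £4 wedge).
Burden on buyers: £2.4; on suppliers: £1.6. (They sum to £4.)

Buyers bear £2.4 per liter; suppliers bear £1.6 per liter.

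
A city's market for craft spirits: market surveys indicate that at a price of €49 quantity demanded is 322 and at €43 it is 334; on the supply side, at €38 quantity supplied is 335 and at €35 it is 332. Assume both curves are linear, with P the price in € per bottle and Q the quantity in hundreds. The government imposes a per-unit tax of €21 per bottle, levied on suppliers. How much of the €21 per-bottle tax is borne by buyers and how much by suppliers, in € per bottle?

Buyers bear €7 per bottle; suppliers bear €14 per bottle.

Demand slope: (334 − 322)/(43 − 49) = -2, so Qd = 420 − 2P.
Supply slope: (332 − 335)/(35 − 38) = 1, so Qs = P + 297.
Before the tax: set 420 − 2P = P + 297 → P* = €41, Q* = 338.
With the tax collected from suppliers, supply shifts: Qs = (P − 21) + 297.
Solving gives Q = 324 with buyers paying €48 and suppliers receiving €27 (the €21 wedge).
Burden on buyers: €7; on suppliers: €14. (They sum to €21.)
The less price-elastic side of the market bears the larger share of a per-unit tax.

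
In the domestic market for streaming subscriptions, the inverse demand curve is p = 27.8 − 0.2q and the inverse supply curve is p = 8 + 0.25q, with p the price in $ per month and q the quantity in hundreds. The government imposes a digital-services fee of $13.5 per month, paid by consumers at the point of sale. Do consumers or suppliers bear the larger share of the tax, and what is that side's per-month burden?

Rewrite in direct form: qd = 139 − 5p and qs = 4p − 32.
Without the tax, 139 − 5p = 4p − 32 gives 9p = 171, so p* = $19 and q* = 44.
With the tax collected from consumers, demand (in seller-price terms) shifts: qd = 139 − 5(p + 13.5).
New equilibrium: consumers pay $25, suppliers receive $11.5, q = 14. (Wedge: pb − ps = 13.5.)
Per-month burden: consumers $6, suppliers $7.5.
Suppliers take the larger share because supply is less price-elastic here (demand slope 5 vs supply slope 4).
The less price-elastic side of the market bears the larger share of a per-unit tax.

Suppliers bear the larger share: $7.5 per month.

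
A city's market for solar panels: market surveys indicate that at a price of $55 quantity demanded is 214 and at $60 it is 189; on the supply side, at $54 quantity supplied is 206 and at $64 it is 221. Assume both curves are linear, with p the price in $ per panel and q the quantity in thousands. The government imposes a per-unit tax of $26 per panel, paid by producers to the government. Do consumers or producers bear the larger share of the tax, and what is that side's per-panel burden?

Demand slope: (189 − 214)/(60 − 55) = -5, so qd = 489 − 5p.
Supply slope: (221 − 206)/(64 − 54) = 1.5, so qs = 1.5p + 125.
Without the tax, 489 − 5p = 1.5p + 125 gives 6.5p = 364, so p* = $56 and q* = 209.
With the tax collected from producers, supply shifts: qs = 1.5(p − 26) + 125.
Solving gives q = 179 with consumers paying $62 and producers receiving $36 (the $26 wedge).
Per-panel burden: consumers $6, producers $20.
Producers take the larger share because supply is less price-elastic here (demand slope 5 vs supply slope 1.5).
The less price-elastic side of the market bears the larger share of a per-unit tax.

Producers bear the larger share: $20 per panel.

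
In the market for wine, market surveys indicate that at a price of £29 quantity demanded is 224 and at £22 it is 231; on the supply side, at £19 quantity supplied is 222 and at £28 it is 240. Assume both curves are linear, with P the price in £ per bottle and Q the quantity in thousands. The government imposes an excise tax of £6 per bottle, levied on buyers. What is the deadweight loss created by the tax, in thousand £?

Demand slope: (231 − 224)/(22 − 29) = -1, so Qd = 253 − P.
Supply slope: (240 − 222)/(28 − 19) = 2, so Qs = 2P + 184.
Before the tax: set 253 − P = 2P + 184 → P* = £23, Q* = 230.
With the tax collected from buyers, demand (in seller-price terms) shifts: Qd = 253 − (P + 6).
Solving gives Q = 226 with buyers paying £27 and producers receiving £21 (the £6 wedge).
Quantity falls by |ΔQ| = |230 − 226| = 4.
DWL = ½ · t · |ΔQ| = ½ · 6 · 4 = £12.

Deadweight loss = £12 thousand.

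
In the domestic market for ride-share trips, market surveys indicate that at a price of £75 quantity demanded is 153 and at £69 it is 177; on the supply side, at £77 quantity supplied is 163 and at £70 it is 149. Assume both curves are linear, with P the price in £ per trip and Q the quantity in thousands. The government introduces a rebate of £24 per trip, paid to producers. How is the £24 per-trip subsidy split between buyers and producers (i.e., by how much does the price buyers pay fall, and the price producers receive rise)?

Demand slope: (177 − 153)/(69 − 75) = -4, so Qd = 453 − 4P.
Supply slope: (149 − 163)/(70 − 77) = 2, so Qs = 2P + 9.
Before the subsidy: set 453 − 4P = 2P + 9 → P* = £74, Q* = 157.
With a per-unit subsidy paid to producers, each receives P + 24 per unit sold, so supply becomes Qs = 2(P + 24) + 9.
Solving gives Q = 189 with buyers paying £66 and producers receiving £90 (the £24 wedge).
Gain to buyers: £8; to producers: £16. (They sum to £24.)

Buyers gain £8 per trip; producers gain £16 per trip.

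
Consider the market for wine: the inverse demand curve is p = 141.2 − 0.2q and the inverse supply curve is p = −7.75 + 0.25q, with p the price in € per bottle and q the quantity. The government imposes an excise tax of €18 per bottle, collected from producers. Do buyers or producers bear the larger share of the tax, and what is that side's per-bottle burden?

Producers bear the larger share: €10 per bottle.

Inverting to q(p) form: qd = 706 − 5p; qs = 4p + 31.
Before the tax: set 706 − 5p = 4p + 31 → p* = €75, q* = 331.
With the tax collected from producers, supply shifts: qs = 4(p − 18) + 31.
Solving gives q = 291 with buyers paying €83 and producers receiving €65 (the €18 wedge).
Per-bottle burden: buyers €8, producers €10.
Producers take the larger share because supply is less price-elastic here (demand slope 5 vs supply slope 4).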